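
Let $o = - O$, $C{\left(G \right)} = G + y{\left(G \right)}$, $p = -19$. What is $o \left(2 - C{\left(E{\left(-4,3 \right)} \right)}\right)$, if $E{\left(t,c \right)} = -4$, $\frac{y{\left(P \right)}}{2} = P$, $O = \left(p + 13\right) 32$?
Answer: $2688$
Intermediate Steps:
$O = -192$ ($O = \left(-19 + 13\right) 32 = \left(-6\right) 32 = -192$)
$y{\left(P \right)} = 2 P$
$C{\left(G \right)} = 3 G$ ($C{\left(G \right)} = G + 2 G = 3 G$)
$o = 192$ ($o = \left(-1\right) \left(-192\right) = 192$)
$o \left(2 - C{\left(E{\left(-4,3 \right)} \right)}\right) = 192 \left(2 - 3 \left(-4\right)\right) = 192 \left(2 - -12\right) = 192 \left(2 + 12\right) = 192 \cdot 14 = 2688$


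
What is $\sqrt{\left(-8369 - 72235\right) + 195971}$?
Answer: $\sqrt{115367} \approx 339.66$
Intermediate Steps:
$\sqrt{\left(-8369 - 72235\right) + 195971} = \sqrt{-80604 + 195971} = \sqrt{115367}$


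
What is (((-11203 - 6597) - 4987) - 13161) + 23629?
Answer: -12319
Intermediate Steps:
(((-11203 - 6597) - 4987) - 13161) + 23629 = ((-17800 - 4987) - 13161) + 23629 = (-22787 - 13161) + 23629 = -35948 + 23629 = -12319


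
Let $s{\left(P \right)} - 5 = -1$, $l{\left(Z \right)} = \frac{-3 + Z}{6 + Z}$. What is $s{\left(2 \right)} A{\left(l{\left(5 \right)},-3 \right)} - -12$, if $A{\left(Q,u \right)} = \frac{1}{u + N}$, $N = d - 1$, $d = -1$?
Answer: $\frac{56}{5} \approx 11.2$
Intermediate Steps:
$l{\left(Z \right)} = \frac{-3 + Z}{6 + Z}$
$s{\left(P \right)} = 4$ ($s{\left(P \right)} = 5 - 1 = 4$)
$N = -2$ ($N = -1 - 1 = -2$)
$A{\left(Q,u \right)} = \frac{1}{-2 + u}$ ($A{\left(Q,u \right)} = \frac{1}{u - 2} = \frac{1}{-2 + u}$)
$s{\left(2 \right)} A{\left(l{\left(5 \right)},-3 \right)} - -12 = \frac{4}{-2 - 3} - -12 = \frac{4}{-5} + 12 = 4 \left(- \frac{1}{5}\right) + 12 = - \frac{4}{5} + 12 = \frac{56}{5}$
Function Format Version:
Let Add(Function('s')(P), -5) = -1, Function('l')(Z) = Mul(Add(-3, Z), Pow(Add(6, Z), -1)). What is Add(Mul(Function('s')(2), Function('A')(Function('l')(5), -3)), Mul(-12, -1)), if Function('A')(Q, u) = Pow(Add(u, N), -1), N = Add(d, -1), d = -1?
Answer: Rational(56, 5) ≈ 11.200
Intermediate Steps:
Function('l')(Z) = Mul(Pow(Add(6, Z), -1), Add(-3, Z))
Function('s')(P) = 4 (Function('s')(P) = Add(5, -1) = 4)
N = -2 (N = Add(-1, -1) = -2)
Function('A')(Q, u) = Pow(Add(-2, u), -1) (Function('A')(Q, u) = Pow(Add(u, -2), -1) = Pow(Add(-2, u), -1))
Add(Mul(Function('s')(2), Function('A')(Function('l')(5), -3)), Mul(-12, -1)) = Add(Mul(4, Pow(Add(-2, -3), -1)), Mul(-12, -1)) = Add(Mul(4, Pow(-5, -1)), 12) = Add(Mul(4, Rational(-1, 5)), 12) = Add(Rational(-4, 5), 12) = Rational(56, 5)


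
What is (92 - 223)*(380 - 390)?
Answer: 1310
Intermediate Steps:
(92 - 223)*(380 - 390) = -131*(-10) = 1310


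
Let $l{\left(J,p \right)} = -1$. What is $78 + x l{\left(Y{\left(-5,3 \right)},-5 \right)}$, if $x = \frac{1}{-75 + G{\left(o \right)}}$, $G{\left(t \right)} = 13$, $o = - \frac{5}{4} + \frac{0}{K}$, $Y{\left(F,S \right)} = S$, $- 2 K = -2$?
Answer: $\frac{4837}{62} \approx 78.016$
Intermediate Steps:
$K = 1$ ($K = \left(- \frac{1}{2}\right) \left(-2\right) = 1$)
$o = - \frac{5}{4}$ ($o = - \frac{5}{4} + \frac{0}{1} = \left(-5\right) \frac{1}{4} + 0 \cdot 1 = - \frac{5}{4} + 0 = - \frac{5}{4} \approx -1.25$)
$x = - \frac{1}{62}$ ($x = \frac{1}{-75 + 13} = \frac{1}{-62} = - \frac{1}{62} \approx -0.016129$)
$78 + x l{\left(Y{\left(-5,3 \right)},-5 \right)} = 78 - - \frac{1}{62} = 78 + \frac{1}{62} = \frac{4837}{62}$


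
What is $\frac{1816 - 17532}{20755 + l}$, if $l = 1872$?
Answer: $- \frac{15716}{22627} \approx -0.69457$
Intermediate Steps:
$\frac{1816 - 17532}{20755 + l} = \frac{1816 - 17532}{20755 + 1872} = - \frac{15716}{22627}$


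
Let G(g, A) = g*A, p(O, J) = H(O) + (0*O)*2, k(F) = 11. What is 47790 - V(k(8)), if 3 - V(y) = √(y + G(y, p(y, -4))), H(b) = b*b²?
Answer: 47787 + 6*√407 ≈ 47908.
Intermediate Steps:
H(b) = b³
p(O, J) = O³ (p(O, J) = O³ + (0*O)*2 = O³ + 0*2 = O³ + 0 = O³)
G(g, A) = A*g
V(y) = 3 - √(y + y⁴) (V(y) = 3 - √(y + y³*y) = 3 - √(y + y⁴))
47790 - V(k(8)) = 47790 - (3 - √(11 + 11⁴)) = 47790 - (3 - √(11 + 14641)) = 47790 - (3 - √14652) = 47790 - (3 - 6*√407) = 47790 + (-3 + 6*√407) = 47787 + 6*√407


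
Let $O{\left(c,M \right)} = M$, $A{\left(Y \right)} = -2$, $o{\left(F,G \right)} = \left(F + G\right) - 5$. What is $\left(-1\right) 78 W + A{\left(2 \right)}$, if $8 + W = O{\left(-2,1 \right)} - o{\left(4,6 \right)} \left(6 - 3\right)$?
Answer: $1714$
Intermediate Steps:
$o{\left(F,G \right)} = -5 + F + G$
$W = -22$ ($W = -8 + \left(1 - \left(-5 + 4 + 6\right) \left(6 - 3\right)\right) = -8 + \left(1 - 5 \cdot 3\right) = -8 + \left(1 - 15\right) = -8 - 14 = -22$)
$\left(-1\right) 78 W + A{\left(2 \right)} = \left(-1\right) 78 \left(-22\right) - 2 = \left(-78\right) \left(-22\right) - 2 = 1716 - 2 = 1714$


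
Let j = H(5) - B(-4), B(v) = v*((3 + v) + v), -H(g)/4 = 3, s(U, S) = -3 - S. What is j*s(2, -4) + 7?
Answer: -25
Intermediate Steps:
H(g) = -12 (H(g) = -4*3 = -12)
B(v) = v*(3 + 2*v)
j = -32 (j = -12 - (-4)*(3 + 2*(-4)) = -12 - (-4)*(3 - 8) = -12 - (-4)*(-5) = -12 - 1*20 = -12 - 20 = -32)
j*s(2, -4) + 7 = -32*(-3 - 1*(-4)) + 7 = -32*(-3 + 4) + 7 = -32*1 + 7 = -32 + 7 = -25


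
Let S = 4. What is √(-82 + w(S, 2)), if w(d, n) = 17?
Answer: I*√65 ≈ 8.0623*I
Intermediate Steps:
√(-82 + w(S, 2)) = √(-82 + 17) = √(-65) = I*√65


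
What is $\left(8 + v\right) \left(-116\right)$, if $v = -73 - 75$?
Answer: $16240$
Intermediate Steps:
$v = -148$
$\left(8 + v\right) \left(-116\right) = \left(8 - 148\right) \left(-116\right) = \left(-140\right) \left(-116\right) = 16240$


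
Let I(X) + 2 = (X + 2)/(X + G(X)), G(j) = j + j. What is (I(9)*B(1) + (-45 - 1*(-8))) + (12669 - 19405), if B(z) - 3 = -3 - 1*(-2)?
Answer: -182957/27 ≈ -6776.2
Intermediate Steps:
G(j) = 2*j
I(X) = -2 + (2 + X)/(3*X) (I(X) = -2 + (X + 2)/(X + 2*X) = -2 + (2 + X)/((3*X)) = -2 + (2 + X)*(1/(3*X)) = -2 + (2 + X)/(3*X))
B(z) = 2 (B(z) = 3 + (-3 - 1*(-2)) = 3 + (-3 + 2) = 3 - 1 = 2)
(I(9)*B(1) + (-45 - 1*(-8))) + (12669 - 19405) = (((⅓)*(2 - 5*9)/9)*2 + (-45 - 1*(-8))) + (12669 - 19405) = (((⅓)*(⅑)*(2 - 45))*2 + (-45 + 8)) - 6736 = (((⅓)*(⅑)*(-43))*2 - 37) - 6736 = (-43/27*2 - 37) - 6736 = (-86/27 - 37) - 6736 = -1085/27 - 6736 = -182957/27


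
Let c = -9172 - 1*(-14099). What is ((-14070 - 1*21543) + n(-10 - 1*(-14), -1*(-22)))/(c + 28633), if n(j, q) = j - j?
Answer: -35613/33560 ≈ -1.0612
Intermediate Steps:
c = 4927 (c = -9172 + 14099 = 4927)
n(j, q) = 0
((-14070 - 1*21543) + n(-10 - 1*(-14), -1*(-22)))/(c + 28633) = ((-14070 - 1*21543) + 0)/(4927 + 28633) = ((-14070 - 21543) + 0)/33560 = (-35613 + 0)*(1/33560) = -35613*1/33560 = -35613/33560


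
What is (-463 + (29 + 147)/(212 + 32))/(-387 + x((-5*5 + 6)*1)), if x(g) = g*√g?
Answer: 10913013/9554308 - 535781*I*√19/9554308 ≈ 1.1422 - 0.24444*I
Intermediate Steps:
x(g) = g^(3/2)
(-463 + (29 + 147)/(212 + 32))/(-387 + x((-5*5 + 6)*1)) = (-463 + (29 + 147)/(212 + 32))/(-387 + ((-5*5 + 6)*1)^(3/2)) = (-463 + 176/244)/(-387 + ((-25 + 6)*1)^(3/2)) = (-463 + 176*(1/244))/(-387 + (-19*1)^(3/2)) = (-463 + 44/61)/(-387 + (-19)^(3/2)) = -28199/(61*(-387 - 19*I*√19))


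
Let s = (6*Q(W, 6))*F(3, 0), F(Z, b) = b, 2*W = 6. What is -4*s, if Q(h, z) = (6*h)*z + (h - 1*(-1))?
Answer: 0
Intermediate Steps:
W = 3 (W = (1/2)*6 = 3)
Q(h, z) = 1 + h + 6*h*z (Q(h, z) = 6*h*z + (h + 1) = 6*h*z + (1 + h) = 1 + h + 6*h*z)
s = 0 (s = (6*(1 + 3 + 6*3*6))*0 = (6*(1 + 3 + 108))*0 = (6*112)*0 = 672*0 = 0)
-4*s = -4*0 = 0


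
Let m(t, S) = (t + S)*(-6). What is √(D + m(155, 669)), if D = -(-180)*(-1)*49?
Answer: 2*I*√3441 ≈ 117.32*I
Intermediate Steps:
m(t, S) = -6*S - 6*t (m(t, S) = (S + t)*(-6) = -6*S - 6*t)
D = -8820 (D = -30*6*49 = -180*49 = -8820)
√(D + m(155, 669)) = √(-8820 + (-6*669 - 6*155)) = √(-8820 + (-4014 - 930)) = √(-8820 - 4944) = √(-13764) = 2*I*√3441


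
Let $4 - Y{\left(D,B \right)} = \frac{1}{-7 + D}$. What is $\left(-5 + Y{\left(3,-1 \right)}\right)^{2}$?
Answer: $\frac{9}{16} \approx 0.5625$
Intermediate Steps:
$Y{\left(D,B \right)} = 4 - \frac{1}{-7 + D}$
$\left(-5 + Y{\left(3,-1 \right)}\right)^{2} = \left(-5 + \frac{-29 + 4 \cdot 3}{-7 + 3}\right)^{2} = \left(-5 + \frac{-29 + 12}{-4}\right)^{2} = \left(-5 - - \frac{17}{4}\right)^{2} = \left(-5 + \frac{17}{4}\right)^{2} = \left(- \frac{3}{4}\right)^{2} = \frac{9}{16}$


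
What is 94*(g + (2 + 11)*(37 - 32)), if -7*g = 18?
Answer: 41078/7 ≈ 5868.3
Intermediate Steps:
g = -18/7 (g = -⅐*18 = -18/7 ≈ -2.5714)
94*(g + (2 + 11)*(37 - 32)) = 94*(-18/7 + (2 + 11)*(37 - 32)) = 94*(-18/7 + 13*5) = 94*(-18/7 + 65) = 94*(437/7) = 41078/7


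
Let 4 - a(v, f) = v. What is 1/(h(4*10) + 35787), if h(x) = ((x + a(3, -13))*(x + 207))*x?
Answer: 1/440867 ≈ 2.2683e-6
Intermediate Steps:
a(v, f) = 4 - v
h(x) = x*(1 + x)*(207 + x) (h(x) = ((x + (4 - 1*3))*(x + 207))*x = ((x + (4 - 3))*(207 + x))*x = ((x + 1)*(207 + x))*x = ((1 + x)*(207 + x))*x = x*(1 + x)*(207 + x))
1/(h(4*10) + 35787) = 1/((4*10)*(207 + (4*10)² + 208*(4*10)) + 35787) = 1/(40*(207 + 40² + 208*40) + 35787) = 1/(40*(207 + 1600 + 8320) + 35787) = 1/(40*10127 + 35787) = 1/(405080 + 35787) = 1/440867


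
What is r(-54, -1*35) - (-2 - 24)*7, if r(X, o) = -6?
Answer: 176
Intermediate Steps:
r(-54, -1*35) - (-2 - 24)*7 = -6 - (-2 - 24)*7 = -6 - (-26)*7 = -6 - 1*(-182) = -6 + 182 = 176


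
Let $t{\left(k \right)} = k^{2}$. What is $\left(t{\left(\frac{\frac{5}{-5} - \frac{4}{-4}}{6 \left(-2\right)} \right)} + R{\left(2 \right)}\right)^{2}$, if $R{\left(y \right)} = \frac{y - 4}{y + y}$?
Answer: $\frac{1}{4} \approx 0.25$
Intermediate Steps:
$R{\left(y \right)} = \frac{-4 + y}{2 y}$
$\left(t{\left(\frac{\frac{5}{-5} - \frac{4}{-4}}{6 \left(-2\right)} \right)} + R{\left(2 \right)}\right)^{2} = \left(\left(\frac{\frac{5}{-5} - \frac{4}{-4}}{6 \left(-2\right)}\right)^{2} + \frac{-4 + 2}{2 \cdot 2}\right)^{2} = \left(\left(\frac{5 \left(- \frac{1}{5}\right) - -1}{-12}\right)^{2} + \frac{1}{2} \cdot \frac{1}{2} \left(-2\right)\right)^{2} = \left(\left(\left(-1 + 1\right) \left(- \frac{1}{12}\right)\right)^{2} - \frac{1}{2}\right)^{2} = \left(\left(0 \left(- \frac{1}{12}\right)\right)^{2} - \frac{1}{2}\right)^{2} = \left(0^{2} - \frac{1}{2}\right)^{2} = \left(0 - \frac{1}{2}\right)^{2} = \left(- \frac{1}{2}\right)^{2} = \frac{1}{4}$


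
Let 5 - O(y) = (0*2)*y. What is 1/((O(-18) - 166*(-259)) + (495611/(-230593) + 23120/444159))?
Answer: 6024703311/259043582447572 ≈ 2.3257e-5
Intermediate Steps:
O(y) = 5 (O(y) = 5 - 0*2*y = 5 - 0*y = 5 - 1*0 = 5 + 0 = 5)
1/((O(-18) - 166*(-259)) + (495611/(-230593) + 23120/444159)) = 1/((5 - 166*(-259)) + (495611/(-230593) + 23120/444159)) = 1/((5 + 42994) + (495611*(-1/230593) + 23120*(1/444159))) = 1/(42999 + (-495611/230593 + 1360/26127)) = 1/(42999 - 12635222117/6024703311) = 1/(259043582447572/6024703311) = 6024703311/259043582447572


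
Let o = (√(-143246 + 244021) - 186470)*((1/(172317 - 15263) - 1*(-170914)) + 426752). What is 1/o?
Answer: -201971444/22509001651302109625 - 157054*√4031/652761047887761179125 ≈ -8.9882e-12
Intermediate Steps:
o = -8751581216196775/78527 + 469329179825*√4031/157054 (o = (√100775 - 186470)*((1/157054 + 170914) + 426752) = (5*√4031 - 186470)*((1/157054 + 170914) + 426752) = (-186470 + 5*√4031)*(26842727357/157054 + 426752) = (-186470 + 5*√4031)*(93865835965/157054) = -8751581216196775/78527 + 469329179825*√4031/157054 ≈ -1.1126e+11)
1/o = 1/(-8751581216196775/78527 + 469329179825*√4031/157054)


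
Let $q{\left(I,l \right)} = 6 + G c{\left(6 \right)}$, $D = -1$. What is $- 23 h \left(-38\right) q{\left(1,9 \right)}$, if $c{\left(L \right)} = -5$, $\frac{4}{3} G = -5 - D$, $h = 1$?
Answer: $18354$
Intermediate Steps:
$G = -3$ ($G = \frac{3 \left(-5 - -1\right)}{4} = \frac{3 \left(-5 + 1\right)}{4} = \frac{3}{4} \left(-4\right) = -3$)
$q{\left(I,l \right)} = 21$ ($q{\left(I,l \right)} = 6 - -15 = 6 + 15 = 21$)
$- 23 h \left(-38\right) q{\left(1,9 \right)} = - 23 \cdot 1 \left(-38\right) 21 = - 23 \left(-38\right) 21 = - \left(-874\right) 21 = \left(-1\right) \left(-18354\right) = 18354$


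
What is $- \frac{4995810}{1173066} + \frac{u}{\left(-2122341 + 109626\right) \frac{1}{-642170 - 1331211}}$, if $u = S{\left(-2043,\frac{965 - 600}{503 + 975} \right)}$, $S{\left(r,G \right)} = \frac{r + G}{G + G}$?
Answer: $- \frac{1166079909354485849}{287260783326450} \approx -4059.3$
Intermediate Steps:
$S{\left(r,G \right)} = \frac{G + r}{2 G}$
$u = - \frac{3019189}{730}$ ($u = \frac{\frac{965 - 600}{503 + 975} - 2043}{2 \frac{965 - 600}{503 + 975}} = \frac{\frac{365}{1478} - 2043}{2 \cdot \frac{365}{1478}} = \frac{1}{2} \cdot \frac{1478}{365} \left(- \frac{3019189}{1478}\right) = - \frac{3019189}{730} \approx -4135.9$)
$- \frac{4995810}{1173066} + \frac{u}{\left(-2122341 + 109626\right) \frac{1}{-642170 - 1331211}} = - \frac{4995810}{1173066} - \frac{3019189}{730 \frac{-2122341 + 109626}{-642170 - 1331211}} = \left(-4995810\right) \frac{1}{1173066} - \frac{3019189}{730 \left(- \frac{2012715}{-1973381}\right)} = - \frac{832635}{195511} - \frac{3019189}{730 \left(\left(-2012715\right) \left(- \frac{1}{1973381}\right)\right)} = - \frac{832635}{195511} - \frac{3019189}{730 \cdot \frac{2012715}{1973381}} = - \frac{832635}{195511} - \frac{5958010208009}{1469281950} = - \frac{1166079909354485849}{287260783326450}$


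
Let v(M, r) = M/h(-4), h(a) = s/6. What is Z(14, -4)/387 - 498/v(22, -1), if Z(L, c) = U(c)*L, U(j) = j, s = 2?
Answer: -32737/4257 ≈ -7.6902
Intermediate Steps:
h(a) = ⅓ (h(a) = 2/6 = 2*(⅙) = ⅓)
v(M, r) = 3*M (v(M, r) = M/(⅓) = M*3 = 3*M)
Z(L, c) = L*c (Z(L, c) = c*L = L*c)
Z(14, -4)/387 - 498/v(22, -1) = (14*(-4))/387 - 498/(3*22) = -56*1/387 - 498/66 = -56/387 - 498*1/66 = -56/387 - 83/11 = -32737/4257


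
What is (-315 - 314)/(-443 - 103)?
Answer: 629/546 ≈ 1.1520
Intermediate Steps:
(-315 - 314)/(-443 - 103) = -629/(-546) = -629*(-1/546) = 629/546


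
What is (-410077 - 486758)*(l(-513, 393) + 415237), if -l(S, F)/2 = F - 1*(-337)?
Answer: -371089695795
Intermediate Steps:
l(S, F) = -674 - 2*F (l(S, F) = -2*(F - 1*(-337)) = -2*(F + 337) = -2*(337 + F) = -674 - 2*F)
(-410077 - 486758)*(l(-513, 393) + 415237) = (-410077 - 486758)*((-674 - 2*393) + 415237) = -896835*((-674 - 786) + 415237) = -896835*(-1460 + 415237) = -896835*413777 = -371089695795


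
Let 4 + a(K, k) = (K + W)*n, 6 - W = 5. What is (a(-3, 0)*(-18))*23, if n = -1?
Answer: 828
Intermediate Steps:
W = 1 (W = 6 - 1*5 = 6 - 5 = 1)
a(K, k) = -5 - K (a(K, k) = -4 + (K + 1)*(-1) = -4 + (1 + K)*(-1) = -4 + (-1 - K) = -5 - K)
(a(-3, 0)*(-18))*23 = ((-5 - 1*(-3))*(-18))*23 = ((-5 + 3)*(-18))*23 = -2*(-18)*23 = 36*23 = 828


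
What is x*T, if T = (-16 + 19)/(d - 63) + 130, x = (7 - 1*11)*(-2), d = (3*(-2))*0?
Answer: 21832/21 ≈ 1039.6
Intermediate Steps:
d = 0 (d = -6*0 = 0)
x = 8 (x = (7 - 11)*(-2) = -4*(-2) = 8)
T = 2729/21 (T = (-16 + 19)/(0 - 63) + 130 = 3/(-63) + 130 = 3*(-1/63) + 130 = -1/21 + 130 = 2729/21 ≈ 129.95)
x*T = 8*(2729/21) = 21832/21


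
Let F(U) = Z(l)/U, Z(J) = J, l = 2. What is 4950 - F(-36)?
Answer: 89101/18 ≈ 4950.1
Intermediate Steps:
F(U) = 2/U
4950 - F(-36) = 4950 - 2/(-36) = 4950 - 2*(-1)/36 = 4950 - 1*(-1/18) = 4950 + 1/18 = 89101/18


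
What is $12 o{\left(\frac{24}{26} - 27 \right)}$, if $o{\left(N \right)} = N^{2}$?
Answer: $\frac{1379052}{169} \approx 8160.1$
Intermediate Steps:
$12 o{\left(\frac{24}{26} - 27 \right)} = 12 \left(\frac{24}{26} - 27\right)^{2} = 12 \left(24 \cdot \frac{1}{26} - 27\right)^{2} = 12 \left(\frac{12}{13} - 27\right)^{2} = 12 \left(- \frac{339}{13}\right)^{2} = 12 \cdot \frac{114921}{169} = \frac{1379052}{169}$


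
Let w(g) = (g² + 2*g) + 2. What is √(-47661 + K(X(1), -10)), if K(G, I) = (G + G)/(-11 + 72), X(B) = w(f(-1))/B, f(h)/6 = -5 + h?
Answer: I*√177197009/61 ≈ 218.22*I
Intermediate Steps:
f(h) = -30 + 6*h (f(h) = 6*(-5 + h) = -30 + 6*h)
w(g) = 2 + g² + 2*g
X(B) = 1226/B (X(B) = (2 + (-30 + 6*(-1))² + 2*(-30 + 6*(-1)))/B = (2 + (-30 - 6)² + 2*(-30 - 6))/B = (2 + (-36)² + 2*(-36))/B = (2 + 1296 - 72)/B = 1226/B)
K(G, I) = 2*G/61 (K(G, I) = (2*G)/61 = (2*G)*(1/61) = 2*G/61)
√(-47661 + K(X(1), -10)) = √(-47661 + 2*(1226/1)/61) = √(-47661 + 2*(1226*1)/61) = √(-47661 + (2/61)*1226) = √(-47661 + 2452/61) = √(-2904869/61) = I*√177197009/61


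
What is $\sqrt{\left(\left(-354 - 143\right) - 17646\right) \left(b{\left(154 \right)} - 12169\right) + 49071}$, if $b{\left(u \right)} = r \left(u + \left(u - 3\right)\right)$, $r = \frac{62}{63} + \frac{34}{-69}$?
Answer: $\frac{\sqrt{50883169327102}}{483} \approx 14769.0$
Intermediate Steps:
$r = \frac{712}{1449}$ ($r = 62 \cdot \frac{1}{63} + 34 \left(- \frac{1}{69}\right) = \frac{62}{63} - \frac{34}{69} = \frac{712}{1449} \approx 0.49137$)
$b{\left(u \right)} = - \frac{712}{483} + \frac{1424 u}{1449}$ ($b{\left(u \right)} = \frac{712 \left(u + \left(u - 3\right)\right)}{1449} = \frac{712 \left(u + \left(-3 + u\right)\right)}{1449} = \frac{712 \left(-3 + 2 u\right)}{1449} = - \frac{712}{483} + \frac{1424 u}{1449}$)
$\sqrt{\left(\left(-354 - 143\right) - 17646\right) \left(b{\left(154 \right)} - 12169\right) + 49071} = \sqrt{\left(\left(-354 - 143\right) - 17646\right) \left(\left(- \frac{712}{483} + \frac{1424}{1449} \cdot 154\right) - 12169\right) + 49071} = \sqrt{\left(\left(-354 - 143\right) - 17646\right) \left(\left(- \frac{712}{483} + \frac{31328}{207}\right) - 12169\right) + 49071} = \sqrt{\left(-497 - 17646\right) \left(\frac{217160}{1449} - 12169\right) + 49071} = \sqrt{\left(-18143\right) \left(- \frac{17415721}{1449}\right) + 49071} = \sqrt{\frac{315973426103}{1449} + 49071} = \sqrt{\frac{316044529982}{1449}} = \frac{\sqrt{50883169327102}}{483}$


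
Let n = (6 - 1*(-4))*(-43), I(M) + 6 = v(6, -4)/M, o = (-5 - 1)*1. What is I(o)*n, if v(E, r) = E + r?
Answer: 8170/3 ≈ 2723.3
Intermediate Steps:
o = -6 (o = -6*1 = -6)
I(M) = -6 + 2/M (I(M) = -6 + (6 - 4)/M = -6 + 2/M)
n = -430 (n = (6 + 4)*(-43) = 10*(-43) = -430)
I(o)*n = (-6 + 2/(-6))*(-430) = (-6 + 2*(-1/6))*(-430) = (-6 - 1/3)*(-430) = -19/3*(-430) = 8170/3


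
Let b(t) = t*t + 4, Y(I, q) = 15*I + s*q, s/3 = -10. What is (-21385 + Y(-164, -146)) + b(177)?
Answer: 11868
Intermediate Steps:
s = -30 (s = 3*(-10) = -30)
Y(I, q) = -30*q + 15*I (Y(I, q) = 15*I - 30*q = -30*q + 15*I)
b(t) = 4 + t**2 (b(t) = t**2 + 4 = 4 + t**2)
(-21385 + Y(-164, -146)) + b(177) = (-21385 + (-30*(-146) + 15*(-164))) + (4 + 177**2) = (-21385 + (4380 - 2460)) + (4 + 31329) = (-21385 + 1920) + 31333 = -19465 + 31333 = 11868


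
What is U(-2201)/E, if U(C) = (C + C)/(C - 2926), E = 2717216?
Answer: 2201/6965583216 ≈ 3.1598e-7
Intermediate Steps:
U(C) = 2*C/(-2926 + C) (U(C) = (2*C)/(-2926 + C) = 2*C/(-2926 + C))
U(-2201)/E = (2*(-2201)/(-2926 - 2201))/2717216 = (2*(-2201)/(-5127))*(1/2717216) = (2*(-2201)*(-1/5127))*(1/2717216) = (4402/5127)*(1/2717216) = 2201/6965583216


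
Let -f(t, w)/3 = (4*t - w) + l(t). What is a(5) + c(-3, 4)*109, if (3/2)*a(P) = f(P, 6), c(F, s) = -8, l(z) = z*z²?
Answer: -1150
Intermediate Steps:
l(z) = z³
f(t, w) = -12*t - 3*t³ + 3*w (f(t, w) = -3*((4*t - w) + t³) = -3*((-w + 4*t) + t³) = -3*(t³ - w + 4*t) = -12*t - 3*t³ + 3*w)
a(P) = 12 - 8*P - 2*P³ (a(P) = 2*(-12*P - 3*P³ + 3*6)/3 = 2*(-12*P - 3*P³ + 18)/3 = 2*(18 - 12*P - 3*P³)/3 = 12 - 8*P - 2*P³)
a(5) + c(-3, 4)*109 = (12 - 8*5 - 2*5³) - 8*109 = (12 - 40 - 2*125) - 872 = (12 - 40 - 250) - 872 = -278 - 872 = -1150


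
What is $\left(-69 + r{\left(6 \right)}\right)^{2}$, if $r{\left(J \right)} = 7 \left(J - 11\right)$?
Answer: $10816$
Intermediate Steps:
$r{\left(J \right)} = -77 + 7 J$ ($r{\left(J \right)} = 7 \left(-11 + J\right) = -77 + 7 J$)
$\left(-69 + r{\left(6 \right)}\right)^{2} = \left(-69 + \left(-77 + 7 \cdot 6\right)\right)^{2} = \left(-69 + \left(-77 + 42\right)\right)^{2} = \left(-69 - 35\right)^{2} = \left(-104\right)^{2} = 10816$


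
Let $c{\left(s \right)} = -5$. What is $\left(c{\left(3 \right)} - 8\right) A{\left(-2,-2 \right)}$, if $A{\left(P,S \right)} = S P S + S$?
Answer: $130$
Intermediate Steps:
$A{\left(P,S \right)} = S + P S^{2}$ ($A{\left(P,S \right)} = P S S + S = P S^{2} + S = S + P S^{2}$)
$\left(c{\left(3 \right)} - 8\right) A{\left(-2,-2 \right)} = \left(-5 - 8\right) \left(- 2 \left(1 - -4\right)\right) = - 13 \left(- 2 \left(1 + 4\right)\right) = - 13 \left(\left(-2\right) 5\right) = \left(-13\right) \left(-10\right) = 130$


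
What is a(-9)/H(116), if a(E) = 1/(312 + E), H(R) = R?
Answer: 1/35148 ≈ 2.8451e-5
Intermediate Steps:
a(-9)/H(116) = 1/((312 - 9)*116) = (1/116)/303 = (1/303)*(1/116) = 1/35148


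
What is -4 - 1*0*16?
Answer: -4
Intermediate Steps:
-4 - 1*0*16 = -4 + 0*16 = -4 + 0 = -4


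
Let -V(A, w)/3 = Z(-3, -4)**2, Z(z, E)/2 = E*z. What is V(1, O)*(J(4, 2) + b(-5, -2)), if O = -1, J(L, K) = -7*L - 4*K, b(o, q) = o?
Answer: 70848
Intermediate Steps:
Z(z, E) = 2*E*z (Z(z, E) = 2*(E*z) = 2*E*z)
V(A, w) = -1728 (V(A, w) = -3*(2*(-4)*(-3))**2 = -3*24**2 = -3*576 = -1728)
V(1, O)*(J(4, 2) + b(-5, -2)) = -1728*((-7*4 - 4*2) - 5) = -1728*((-28 - 8) - 5) = -1728*(-36 - 5) = -1728*(-41) = 70848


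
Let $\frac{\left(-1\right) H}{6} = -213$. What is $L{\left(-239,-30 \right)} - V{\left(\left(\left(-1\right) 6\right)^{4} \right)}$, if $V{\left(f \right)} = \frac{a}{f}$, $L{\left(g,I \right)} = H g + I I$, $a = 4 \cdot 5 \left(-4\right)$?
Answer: $- \frac{24667897}{81} \approx -3.0454 \cdot 10^{5}$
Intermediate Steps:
$H = 1278$ ($H = \left(-6\right) \left(-213\right) = 1278$)
$a = -80$ ($a = 20 \left(-4\right) = -80$)
$L{\left(g,I \right)} = I^{2} + 1278 g$ ($L{\left(g,I \right)} = 1278 g + I I = 1278 g + I^{2} = I^{2} + 1278 g$)
$V{\left(f \right)} = - \frac{80}{f}$
$L{\left(-239,-30 \right)} - V{\left(\left(\left(-1\right) 6\right)^{4} \right)} = \left(\left(-30\right)^{2} + 1278 \left(-239\right)\right) - - \frac{80}{\left(\left(-1\right) 6\right)^{4}} = \left(900 - 305442\right) - - \frac{80}{\left(-6\right)^{4}} = -304542 - - \frac{80}{1296} = -304542 - \left(-80\right) \frac{1}{1296} = -304542 - - \frac{5}{81} = -304542 + \frac{5}{81} = - \frac{24667897}{81}$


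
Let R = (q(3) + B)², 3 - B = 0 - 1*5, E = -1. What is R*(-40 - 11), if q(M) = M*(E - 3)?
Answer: -816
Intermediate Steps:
B = 8 (B = 3 - (0 - 1*5) = 3 - (0 - 5) = 3 - 1*(-5) = 3 + 5 = 8)
q(M) = -4*M (q(M) = M*(-1 - 3) = M*(-4) = -4*M)
R = 16 (R = (-4*3 + 8)² = (-12 + 8)² = (-4)² = 16)
R*(-40 - 11) = 16*(-40 - 11) = 16*(-51) = -816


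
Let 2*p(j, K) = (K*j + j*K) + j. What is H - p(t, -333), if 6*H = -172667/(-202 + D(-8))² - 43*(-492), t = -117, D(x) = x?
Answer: -9360794567/264600 ≈ -35377.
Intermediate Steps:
p(j, K) = j/2 + K*j (p(j, K) = ((K*j + j*K) + j)/2 = ((K*j + K*j) + j)/2 = (2*K*j + j)/2 = (j + 2*K*j)/2 = j/2 + K*j)
H = 932806933/264600 (H = (-172667/(-202 - 8)² - 43*(-492))/6 = (-172667/((-210)²) + 21156)/6 = (-172667/44100 + 21156)/6 = (⅙)*(932806933/44100) = 932806933/264600 ≈ 3525.3)
H - p(t, -333) = 932806933/264600 - (-117)*(½ - 333) = 932806933/264600 - (-117)*(-665)/2 = 932806933/264600 - 1*77805/2 = 932806933/264600 - 77805/2 = -9360794567/264600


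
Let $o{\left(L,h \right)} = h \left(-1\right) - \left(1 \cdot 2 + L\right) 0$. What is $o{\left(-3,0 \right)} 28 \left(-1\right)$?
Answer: $0$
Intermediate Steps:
$o{\left(L,h \right)} = - h$ ($o{\left(L,h \right)} = - h - \left(2 + L\right) 0 = - h - 0 = - h + 0 = - h$)
$o{\left(-3,0 \right)} 28 \left(-1\right) = \left(-1\right) 0 \cdot 28 \left(-1\right) = 0 \cdot 28 \left(-1\right) = 0 \left(-1\right) = 0$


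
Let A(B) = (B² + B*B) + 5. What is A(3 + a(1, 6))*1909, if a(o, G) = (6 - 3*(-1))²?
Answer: 26949353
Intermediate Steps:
a(o, G) = 81 (a(o, G) = (6 + 3)² = 9² = 81)
A(B) = 5 + 2*B² (A(B) = (B² + B²) + 5 = 2*B² + 5 = 5 + 2*B²)
A(3 + a(1, 6))*1909 = (5 + 2*(3 + 81)²)*1909 = (5 + 2*84²)*1909 = (5 + 2*7056)*1909 = (5 + 14112)*1909 = 14117*1909 = 26949353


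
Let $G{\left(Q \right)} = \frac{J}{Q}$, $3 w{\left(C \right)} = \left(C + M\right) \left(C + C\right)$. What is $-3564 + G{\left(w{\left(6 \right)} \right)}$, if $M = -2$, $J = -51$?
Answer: $- \frac{57075}{16} \approx -3567.2$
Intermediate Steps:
$w{\left(C \right)} = \frac{2 C \left(-2 + C\right)}{3}$ ($w{\left(C \right)} = \frac{\left(C - 2\right) \left(C + C\right)}{3} = \frac{\left(-2 + C\right) 2 C}{3} = \frac{2 C \left(-2 + C\right)}{3}$)
$G{\left(Q \right)} = - \frac{51}{Q}$
$-3564 + G{\left(w{\left(6 \right)} \right)} = -3564 - \frac{51}{\frac{2}{3} \cdot 6 \left(-2 + 6\right)} = -3564 - \frac{51}{\frac{2}{3} \cdot 6 \cdot 4} = -3564 - \frac{51}{16} = - \frac{57075}{16}$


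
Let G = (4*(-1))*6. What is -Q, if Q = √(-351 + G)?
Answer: -5*I*√15 ≈ -19.365*I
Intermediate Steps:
G = -24 (G = -4*6 = -24)
Q = 5*I*√15 (Q = √(-351 - 24) = √(-375) = 5*I*√15 ≈ 19.365*I)
-Q = -5*I*√15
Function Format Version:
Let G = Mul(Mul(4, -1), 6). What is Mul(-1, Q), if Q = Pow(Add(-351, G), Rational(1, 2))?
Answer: Mul(-5, I, Pow(15, Rational(1, 2))) ≈ Mul(-19.365, I)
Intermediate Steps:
G = -24 (G = Mul(-4, 6) = -24)
Q = Mul(5, I, Pow(15, Rational(1, 2))) (Q = Pow(Add(-351, -24), Rational(1, 2)) = Pow(-375, Rational(1, 2)) = Mul(5, I, Pow(15, Rational(1, 2))) ≈ Mul(19.365, I))
Mul(-1, Q) = Mul(-1, Mul(5, I, Pow(15, Rational(1, 2)))) = Mul(-5, I, Pow(15, Rational(1, 2)))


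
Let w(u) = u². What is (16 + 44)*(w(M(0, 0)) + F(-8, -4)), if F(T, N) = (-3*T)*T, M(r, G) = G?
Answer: -11520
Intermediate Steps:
F(T, N) = -3*T²
(16 + 44)*(w(M(0, 0)) + F(-8, -4)) = (16 + 44)*(0² - 3*(-8)²) = 60*(0 - 3*64) = 60*(0 - 192) = 60*(-192) = -11520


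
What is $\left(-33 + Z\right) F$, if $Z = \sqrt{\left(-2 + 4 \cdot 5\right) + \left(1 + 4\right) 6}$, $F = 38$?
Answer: $-1254 + 152 \sqrt{3} \approx -990.73$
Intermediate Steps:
$Z = 4 \sqrt{3}$ ($Z = \sqrt{\left(-2 + 20\right) + 5 \cdot 6} = \sqrt{18 + 30} = \sqrt{48} = 4 \sqrt{3} \approx 6.9282$)
$\left(-33 + Z\right) F = \left(-33 + 4 \sqrt{3}\right) 38 = -1254 + 152 \sqrt{3}$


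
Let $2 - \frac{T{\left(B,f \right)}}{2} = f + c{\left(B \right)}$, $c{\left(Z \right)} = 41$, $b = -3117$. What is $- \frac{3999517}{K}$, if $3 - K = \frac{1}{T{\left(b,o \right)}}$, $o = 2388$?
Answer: $- \frac{19413655518}{14563} \approx -1.3331 \cdot 10^{6}$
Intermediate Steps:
$T{\left(B,f \right)} = -78 - 2 f$ ($T{\left(B,f \right)} = 4 - 2 \left(f + 41\right) = 4 - 2 \left(41 + f\right) = 4 - \left(82 + 2 f\right) = -78 - 2 f$)
$K = \frac{14563}{4854}$ ($K = 3 - \frac{1}{-78 - 4776} = 3 - \frac{1}{-4854} = 3 - - \frac{1}{4854} = 3 + \frac{1}{4854} = \frac{14563}{4854} \approx 3.0002$)
$- \frac{3999517}{K} = - \frac{3999517}{\frac{14563}{4854}} = \left(-3999517\right) \frac{4854}{14563} = - \frac{19413655518}{14563}$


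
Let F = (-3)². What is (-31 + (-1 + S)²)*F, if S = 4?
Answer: -198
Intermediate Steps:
F = 9
(-31 + (-1 + S)²)*F = (-31 + (-1 + 4)²)*9 = (-31 + 3²)*9 = (-31 + 9)*9 = -22*9 = -198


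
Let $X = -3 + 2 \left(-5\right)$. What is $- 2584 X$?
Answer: $33592$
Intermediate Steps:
$X = -13$ ($X = -3 - 10 = -13$)
$- 2584 X = \left(-2584\right) \left(-13\right) = 33592$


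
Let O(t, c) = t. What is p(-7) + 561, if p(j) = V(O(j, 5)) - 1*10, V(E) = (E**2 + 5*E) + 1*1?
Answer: 566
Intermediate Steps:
V(E) = 1 + E**2 + 5*E (V(E) = (E**2 + 5*E) + 1 = 1 + E**2 + 5*E)
p(j) = -9 + j**2 + 5*j (p(j) = (1 + j**2 + 5*j) - 1*10 = (1 + j**2 + 5*j) - 10 = -9 + j**2 + 5*j)
p(-7) + 561 = (-9 + (-7)**2 + 5*(-7)) + 561 = (-9 + 49 - 35) + 561 = 5 + 561 = 566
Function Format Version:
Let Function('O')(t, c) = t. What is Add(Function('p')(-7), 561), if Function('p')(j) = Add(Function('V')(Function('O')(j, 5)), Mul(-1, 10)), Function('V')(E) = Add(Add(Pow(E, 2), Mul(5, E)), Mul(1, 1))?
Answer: 566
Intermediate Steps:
Function('V')(E) = Add(1, Pow(E, 2), Mul(5, E)) (Function('V')(E) = Add(Add(Pow(E, 2), Mul(5, E)), 1) = Add(1, Pow(E, 2), Mul(5, E)))
Function('p')(j) = Add(-9, Pow(j, 2), Mul(5, j)) (Function('p')(j) = Add(Add(1, Pow(j, 2), Mul(5, j)), Mul(-1, 10)) = Add(Add(1, Pow(j, 2), Mul(5, j)), -10) = Add(-9, Pow(j, 2), Mul(5, j)))
Add(Function('p')(-7), 561) = Add(Add(-9, Pow(-7, 2), Mul(5, -7)), 561) = Add(Add(-9, 49, -35), 561) = Add(5, 561) = 566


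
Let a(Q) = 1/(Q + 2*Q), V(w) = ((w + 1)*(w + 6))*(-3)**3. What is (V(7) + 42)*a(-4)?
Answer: 461/2 ≈ 230.50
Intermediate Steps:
V(w) = -27*(1 + w)*(6 + w) (V(w) = ((1 + w)*(6 + w))*(-27) = -27*(1 + w)*(6 + w))
a(Q) = 1/(3*Q)
(V(7) + 42)*a(-4) = ((-162 - 189*7 - 27*7**2) + 42)*((1/3)/(-4)) = ((-162 - 1323 - 27*49) + 42)*((1/3)*(-1/4)) = ((-162 - 1323 - 1323) + 42)*(-1/12) = (-2808 + 42)*(-1/12) = -2766*(-1/12) = 461/2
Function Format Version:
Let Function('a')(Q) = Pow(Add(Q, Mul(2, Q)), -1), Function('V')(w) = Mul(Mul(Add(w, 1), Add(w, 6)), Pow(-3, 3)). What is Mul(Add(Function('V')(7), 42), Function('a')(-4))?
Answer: Rational(461, 2) ≈ 230.50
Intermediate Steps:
Function('V')(w) = Mul(-27, Add(1, w), Add(6, w)) (Function('V')(w) = Mul(Mul(Add(1, w), Add(6, w)), -27) = Mul(-27, Add(1, w), Add(6, w)))
Function('a')(Q) = Mul(Rational(1, 3), Pow(Q, -1)) (Function('a')(Q) = Pow(Mul(3, Q), -1) = Mul(Rational(1, 3), Pow(Q, -1)))
Mul(Add(Function('V')(7), 42), Function('a')(-4)) = Mul(Add(Add(-162, Mul(-189, 7), Mul(-27, Pow(7, 2))), 42), Mul(Rational(1, 3), Pow(-4, -1))) = Mul(Add(Add(-162, -1323, Mul(-27, 49)), 42), Mul(Rational(1, 3), Rational(-1, 4))) = Mul(Add(Add(-162, -1323, -1323), 42), Rational(-1, 12)) = Mul(Add(-2808, 42), Rational(-1, 12)) = Mul(-2766, Rational(-1, 12)) = Rational(461, 2)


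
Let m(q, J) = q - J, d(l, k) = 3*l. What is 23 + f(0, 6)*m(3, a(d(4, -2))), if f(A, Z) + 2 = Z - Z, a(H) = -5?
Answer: 7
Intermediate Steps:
f(A, Z) = -2 (f(A, Z) = -2 + (Z - Z) = -2 + 0 = -2)
23 + f(0, 6)*m(3, a(d(4, -2))) = 23 - 2*(3 - 1*(-5)) = 23 - 2*(3 + 5) = 23 - 2*8 = 23 - 16 = 7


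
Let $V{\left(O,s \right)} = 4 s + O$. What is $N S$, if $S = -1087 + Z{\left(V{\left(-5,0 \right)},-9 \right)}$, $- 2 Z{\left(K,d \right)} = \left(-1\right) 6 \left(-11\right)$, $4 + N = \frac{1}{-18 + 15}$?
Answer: $\frac{14560}{3} \approx 4853.3$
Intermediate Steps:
$V{\left(O,s \right)} = O + 4 s$
$N = - \frac{13}{3}$ ($N = -4 + \frac{1}{-18 + 15} = -4 + \frac{1}{-3} = -4 - \frac{1}{3} = - \frac{13}{3} \approx -4.3333$)
$Z{\left(K,d \right)} = -33$ ($Z{\left(K,d \right)} = - \frac{\left(-1\right) 6 \left(-11\right)}{2} = - \frac{\left(-6\right) \left(-11\right)}{2} = \left(- \frac{1}{2}\right) 66 = -33$)
$S = -1120$ ($S = -1087 - 33 = -1120$)
$N S = \left(- \frac{13}{3}\right) \left(-1120\right) = \frac{14560}{3}$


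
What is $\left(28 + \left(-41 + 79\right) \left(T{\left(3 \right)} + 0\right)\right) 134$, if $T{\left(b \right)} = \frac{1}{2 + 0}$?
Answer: $6298$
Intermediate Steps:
$T{\left(b \right)} = \frac{1}{2}$
$\left(28 + \left(-41 + 79\right) \left(T{\left(3 \right)} + 0\right)\right) 134 = \left(28 + \left(-41 + 79\right) \left(\frac{1}{2} + 0\right)\right) 134 = \left(28 + 38 \cdot \frac{1}{2}\right) 134 = \left(28 + 19\right) 134 = 47 \cdot 134 = 6298$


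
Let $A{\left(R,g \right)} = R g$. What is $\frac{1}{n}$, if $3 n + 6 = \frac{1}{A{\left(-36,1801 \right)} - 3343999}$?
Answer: $- \frac{10226505}{20453011} \approx -0.5$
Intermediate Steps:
$n = - \frac{20453011}{10226505}$ ($n = -2 + \frac{1}{3 \left(\left(-36\right) 1801 - 3343999\right)} = -2 + \frac{1}{3 \left(-64836 - 3343999\right)} = -2 + \frac{1}{3 \left(-3408835\right)} = -2 + \frac{1}{3} \left(- \frac{1}{3408835}\right) = -2 - \frac{1}{10226505} = - \frac{20453011}{10226505} \approx -2.0$)
$\frac{1}{n} = \frac{1}{- \frac{20453011}{10226505}} = - \frac{10226505}{20453011}$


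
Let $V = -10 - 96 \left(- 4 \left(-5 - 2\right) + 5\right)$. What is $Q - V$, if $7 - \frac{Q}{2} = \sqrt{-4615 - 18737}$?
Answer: $3192 - 4 i \sqrt{5838} \approx 3192.0 - 305.63 i$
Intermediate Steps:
$V = -3178$ ($V = -10 - 96 \left(\left(-4\right) \left(-7\right) + 5\right) = -10 - 96 \left(28 + 5\right) = -10 - 3168 = -3178$)
$Q = 14 - 4 i \sqrt{5838}$ ($Q = 14 - 2 \sqrt{-4615 - 18737} = 14 - 2 \sqrt{-23352} = 14 - 2 \cdot 2 i \sqrt{5838} = 14 - 4 i \sqrt{5838} \approx 14.0 - 305.63 i$)
$Q - V = \left(14 - 4 i \sqrt{5838}\right) - -3178 = \left(14 - 4 i \sqrt{5838}\right) + 3178 = 3192 - 4 i \sqrt{5838}$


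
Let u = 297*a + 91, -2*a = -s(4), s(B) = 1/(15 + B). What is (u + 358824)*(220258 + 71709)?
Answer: 3982157474789/38 ≈ 1.0479e+11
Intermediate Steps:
a = 1/38 (a = -(-1)/(2*(15 + 4)) = -(-1)/(2*19) = -½*(-1/19) = 1/38 ≈ 0.026316)
u = 3755/38 (u = 297*(1/38) + 91 = 297/38 + 91 = 3755/38 ≈ 98.816)
(u + 358824)*(220258 + 71709) = (3755/38 + 358824)*(220258 + 71709) = (13639067/38)*291967 = 3982157474789/38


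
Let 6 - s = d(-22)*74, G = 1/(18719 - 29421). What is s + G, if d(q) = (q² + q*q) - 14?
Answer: -755454181/10702 ≈ -70590.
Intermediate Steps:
d(q) = -14 + 2*q² (d(q) = (q² + q²) - 14 = 2*q² - 14 = -14 + 2*q²)
G = -1/10702 (G = 1/(-10702) = -1/10702 ≈ -9.3441e-5)
s = -70590 (s = 6 - (-14 + 2*(-22)²)*74 = 6 - (-14 + 2*484)*74 = 6 - (-14 + 968)*74 = 6 - 954*74 = 6 - 1*70596 = 6 - 70596 = -70590)
s + G = -70590 - 1/10702 = -755454181/10702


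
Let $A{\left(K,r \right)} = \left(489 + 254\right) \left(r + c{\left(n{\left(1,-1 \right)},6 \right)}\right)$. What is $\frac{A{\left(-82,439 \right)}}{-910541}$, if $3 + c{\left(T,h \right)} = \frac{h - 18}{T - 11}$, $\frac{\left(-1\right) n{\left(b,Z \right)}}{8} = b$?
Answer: $- \frac{6163928}{17300279} \approx -0.35629$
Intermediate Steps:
$n{\left(b,Z \right)} = - 8 b$
$c{\left(T,h \right)} = -3 + \frac{-18 + h}{-11 + T}$ ($c{\left(T,h \right)} = -3 + \frac{h - 18}{T - 11} = -3 + \frac{-18 + h}{-11 + T}$)
$A{\left(K,r \right)} = - \frac{33435}{19} + 743 r$ ($A{\left(K,r \right)} = \left(489 + 254\right) \left(r + \frac{15 + 6 - 3 \left(\left(-8\right) 1\right)}{-11 - 8}\right) = 743 \left(r + \frac{15 + 6 - -24}{-11 - 8}\right) = 743 \left(r + \frac{15 + 6 + 24}{-19}\right) = 743 \left(r - \frac{45}{19}\right) = 743 \left(- \frac{45}{19} + r\right) = - \frac{33435}{19} + 743 r$)
$\frac{A{\left(-82,439 \right)}}{-910541} = \frac{- \frac{33435}{19} + 743 \cdot 439}{-910541} = \left(- \frac{33435}{19} + 326177\right) \left(- \frac{1}{910541}\right) = \frac{6163928}{19} \left(- \frac{1}{910541}\right) = - \frac{6163928}{17300279}$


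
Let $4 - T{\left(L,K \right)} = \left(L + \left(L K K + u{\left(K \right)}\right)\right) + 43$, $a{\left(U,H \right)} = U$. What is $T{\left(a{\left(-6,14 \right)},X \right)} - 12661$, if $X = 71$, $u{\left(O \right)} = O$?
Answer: $17481$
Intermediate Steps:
$T{\left(L,K \right)} = -39 - K - L - L K^{2}$ ($T{\left(L,K \right)} = 4 - \left(\left(L + \left(L K K + K\right)\right) + 43\right) = 4 - \left(\left(L + \left(K L K + K\right)\right) + 43\right) = 4 - \left(\left(L + \left(L K^{2} + K\right)\right) + 43\right) = 4 - \left(\left(L + \left(K + L K^{2}\right)\right) + 43\right) = 4 - \left(\left(K + L + L K^{2}\right) + 43\right) = 4 - \left(43 + K + L + L K^{2}\right) = -39 - K - L - L K^{2}$)
$T{\left(a{\left(-6,14 \right)},X \right)} - 12661 = \left(-39 - 71 - -6 - - 6 \cdot 71^{2}\right) - 12661 = \left(-39 - 71 + 6 - \left(-6\right) 5041\right) - 12661 = \left(-39 - 71 + 6 + 30246\right) - 12661 = 30142 - 12661 = 17481$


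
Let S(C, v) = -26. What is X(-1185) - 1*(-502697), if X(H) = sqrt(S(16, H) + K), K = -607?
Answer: 502697 + I*sqrt(633) ≈ 5.027e+5 + 25.159*I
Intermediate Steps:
X(H) = I*sqrt(633) (X(H) = sqrt(-26 - 607) = sqrt(-633) = I*sqrt(633))
X(-1185) - 1*(-502697) = I*sqrt(633) - 1*(-502697) = I*sqrt(633) + 502697 = 502697 + I*sqrt(633)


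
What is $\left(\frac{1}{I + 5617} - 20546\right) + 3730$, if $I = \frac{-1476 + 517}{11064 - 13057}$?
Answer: $- \frac{188265880247}{11195640} \approx -16816.0$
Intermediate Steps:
$I = \frac{959}{1993}$ ($I = - \frac{959}{-1993} = \left(-959\right) \left(- \frac{1}{1993}\right) = \frac{959}{1993} \approx 0.48118$)
$\left(\frac{1}{I + 5617} - 20546\right) + 3730 = \left(\frac{1}{\frac{959}{1993} + 5617} - 20546\right) + 3730 = \left(\frac{1}{\frac{11195640}{1993}} - 20546\right) + 3730 = \left(\frac{1993}{11195640} - 20546\right) + 3730 = - \frac{230025617447}{11195640} + 3730 = - \frac{188265880247}{11195640}$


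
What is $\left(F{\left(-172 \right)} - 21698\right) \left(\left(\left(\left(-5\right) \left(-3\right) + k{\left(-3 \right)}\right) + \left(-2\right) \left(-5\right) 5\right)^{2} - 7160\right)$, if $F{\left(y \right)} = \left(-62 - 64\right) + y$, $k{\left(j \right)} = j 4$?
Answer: $95704596$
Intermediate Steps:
$k{\left(j \right)} = 4 j$
$F{\left(y \right)} = -126 + y$
$\left(F{\left(-172 \right)} - 21698\right) \left(\left(\left(\left(-5\right) \left(-3\right) + k{\left(-3 \right)}\right) + \left(-2\right) \left(-5\right) 5\right)^{2} - 7160\right) = \left(\left(-126 - 172\right) - 21698\right) \left(\left(\left(\left(-5\right) \left(-3\right) + 4 \left(-3\right)\right) + \left(-2\right) \left(-5\right) 5\right)^{2} - 7160\right) = \left(-298 - 21698\right) \left(\left(\left(15 - 12\right) + 10 \cdot 5\right)^{2} - 7160\right) = - 21996 \left(\left(3 + 50\right)^{2} - 7160\right) = - 21996 \left(53^{2} - 7160\right) = - 21996 \left(2809 - 7160\right) = \left(-21996\right) \left(-4351\right) = 95704596$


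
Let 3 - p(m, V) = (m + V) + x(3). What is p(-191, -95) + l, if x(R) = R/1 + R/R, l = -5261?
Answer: -4976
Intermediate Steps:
x(R) = 1 + R (x(R) = R*1 + 1 = R + 1 = 1 + R)
p(m, V) = -1 - V - m (p(m, V) = 3 - ((m + V) + (1 + 3)) = 3 - ((V + m) + 4) = 3 - (4 + V + m) = 3 + (-4 - V - m) = -1 - V - m)
p(-191, -95) + l = (-1 - 1*(-95) - 1*(-191)) - 5261 = (-1 + 95 + 191) - 5261 = 285 - 5261 = -4976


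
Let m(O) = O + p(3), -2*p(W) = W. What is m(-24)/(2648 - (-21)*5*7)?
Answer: -3/398 ≈ -0.0075377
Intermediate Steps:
p(W) = -W/2
m(O) = -3/2 + O (m(O) = O - ½*3 = O - 3/2 = -3/2 + O)
m(-24)/(2648 - (-21)*5*7) = (-3/2 - 24)/(2648 - (-21)*5*7) = -51/(2*(2648 - (-21)*35)) = -51/(2*(2648 - 1*(-735))) = -51/(2*(2648 + 735)) = -51/2/3383 = -51/2*1/3383 = -3/398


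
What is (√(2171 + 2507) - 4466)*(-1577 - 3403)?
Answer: 22240680 - 4980*√4678 ≈ 2.1900e+7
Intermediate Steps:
(√(2171 + 2507) - 4466)*(-1577 - 3403) = (√4678 - 4466)*(-4980) = (-4466 + √4678)*(-4980) = 22240680 - 4980*√4678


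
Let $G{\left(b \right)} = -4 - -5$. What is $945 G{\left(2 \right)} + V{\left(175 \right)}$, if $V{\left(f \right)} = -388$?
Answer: $557$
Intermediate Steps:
$G{\left(b \right)} = 1$ ($G{\left(b \right)} = -4 + 5 = 1$)
$945 G{\left(2 \right)} + V{\left(175 \right)} = 945 \cdot 1 - 388 = 945 - 388 = 557$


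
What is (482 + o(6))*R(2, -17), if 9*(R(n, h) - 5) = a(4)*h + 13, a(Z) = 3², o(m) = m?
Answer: -46360/9 ≈ -5151.1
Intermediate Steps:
a(Z) = 9
R(n, h) = 58/9 + h (R(n, h) = 5 + (9*h + 13)/9 = 5 + (13 + 9*h)/9 = 5 + (13/9 + h) = 58/9 + h)
(482 + o(6))*R(2, -17) = (482 + 6)*(58/9 - 17) = 488*(-95/9) = -46360/9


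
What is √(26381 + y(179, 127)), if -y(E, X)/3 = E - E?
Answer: √26381 ≈ 162.42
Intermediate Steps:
y(E, X) = 0 (y(E, X) = -3*(E - E) = -3*0 = 0)
√(26381 + y(179, 127)) = √(26381 + 0) = √26381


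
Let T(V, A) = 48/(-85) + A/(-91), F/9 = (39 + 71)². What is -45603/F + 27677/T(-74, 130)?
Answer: -99633285481/7175300 ≈ -13886.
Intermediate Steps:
F = 108900 (F = 9*(39 + 71)² = 9*110² = 9*12100 = 108900)
T(V, A) = -48/85 - A/91 (T(V, A) = 48*(-1/85) + A*(-1/91) = -48/85 - A/91)
-45603/F + 27677/T(-74, 130) = -45603/108900 + 27677/(-48/85 - 1/91*130) = -45603*1/108900 + 27677/(-48/85 - 10/7) = -5067/12100 + 27677/(-1186/595) = -5067/12100 + 27677*(-595/1186) = -5067/12100 - 16467815/1186 = -99633285481/7175300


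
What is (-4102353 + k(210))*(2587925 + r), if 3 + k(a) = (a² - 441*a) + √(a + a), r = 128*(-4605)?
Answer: -8295443438010 + 3996970*√105 ≈ -8.2954e+12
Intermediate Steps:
r = -589440
k(a) = -3 + a² - 441*a + √2*√a (k(a) = -3 + ((a² - 441*a) + √(a + a)) = -3 + ((a² - 441*a) + √(2*a)) = -3 + ((a² - 441*a) + √2*√a) = -3 + (a² - 441*a + √2*√a) = -3 + a² - 441*a + √2*√a)
(-4102353 + k(210))*(2587925 + r) = (-4102353 + (-3 + 210² - 441*210 + √2*√210))*(2587925 - 589440) = (-4102353 + (-3 + 44100 - 92610 + 2*√105))*1998485 = (-4102353 + (-48513 + 2*√105))*1998485 = (-4150866 + 2*√105)*1998485 = -8295443438010 + 3996970*√105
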